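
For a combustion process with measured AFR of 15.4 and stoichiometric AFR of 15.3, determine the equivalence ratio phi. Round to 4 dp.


phi = AFR_stoich / AFR_actual
phi = 15.3 / 15.4 = 0.9935


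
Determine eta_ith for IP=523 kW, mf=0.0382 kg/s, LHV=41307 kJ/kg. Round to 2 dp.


eta_ith = (IP / (mf * LHV)) * 100
Denominator = 0.0382 * 41307 = 1577.9274 kW
eta_ith = (523 / 1577.9274) * 100 = 33.14%


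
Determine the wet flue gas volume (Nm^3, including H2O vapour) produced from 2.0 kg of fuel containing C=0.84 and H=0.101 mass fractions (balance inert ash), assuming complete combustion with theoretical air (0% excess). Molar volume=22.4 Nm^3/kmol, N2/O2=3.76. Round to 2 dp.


Per kg fuel: CO2 = (C/12 kmol)*22.4 = (0.84/12)*22.4 = 1.56800 Nm^3
Per kg fuel: H2O = (H/2 kmol)*22.4 = (0.101/2)*22.4 = 1.13120 Nm^3
O2 needed per kg fuel = C/12 + H/4 = 0.84/12 + 0.101/4 = 0.09525000 kmol
Per kg fuel: N2 = O2*3.76*22.4 = 0.09525000*3.76*22.4 = 8.02234 Nm^3
Total per kg = 1.56800 + 1.13120 + 8.02234 = 10.72154 Nm^3
Total = 10.72154 * 2.0 = 21.44 Nm^3


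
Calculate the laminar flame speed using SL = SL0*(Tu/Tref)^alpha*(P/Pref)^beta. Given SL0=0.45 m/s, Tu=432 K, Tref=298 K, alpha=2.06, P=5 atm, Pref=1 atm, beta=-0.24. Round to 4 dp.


SL = SL0 * (Tu/Tref)^alpha * (P/Pref)^beta
T ratio = 432/298 = 1.44966443
(T ratio)^alpha = 1.44966443^2.06 = 2.148874
(P/Pref)^beta = 5^(-0.24) = 0.679590
SL = 0.45 * 2.148874 * 0.679590 = 0.6572 m/s


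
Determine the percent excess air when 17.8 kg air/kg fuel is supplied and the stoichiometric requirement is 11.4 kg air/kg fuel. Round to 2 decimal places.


Excess air = actual - stoichiometric = 17.8 - 11.4 = 6.40 kg/kg fuel
Excess air % = (excess / stoich) * 100 = (6.40 / 11.4) * 100 = 56.14%


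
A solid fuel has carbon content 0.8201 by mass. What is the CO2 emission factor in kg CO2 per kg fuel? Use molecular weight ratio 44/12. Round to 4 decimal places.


EF = C_frac * (M_CO2 / M_C)
EF = 0.8201 * (44/12)
EF = 0.8201 * 3.666667 = 3.0070 kg_CO2/kg_fuel


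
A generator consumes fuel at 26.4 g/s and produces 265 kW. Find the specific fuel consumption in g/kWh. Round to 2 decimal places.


SFC = (mf / BP) * 3600
Rate = 26.4 / 265 = 0.099623 g/(s*kW)
SFC = 0.099623 * 3600 = 358.64 g/kWh


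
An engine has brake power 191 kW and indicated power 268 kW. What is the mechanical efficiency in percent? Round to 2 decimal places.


eta_mech = (BP / IP) * 100
Ratio = 191 / 268 = 0.7127
eta_mech = 0.7127 * 100 = 71.27%


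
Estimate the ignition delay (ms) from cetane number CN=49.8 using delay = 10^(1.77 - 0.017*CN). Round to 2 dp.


delay = 10^(1.77 - 0.017*CN)
Exponent = 1.77 - 0.017*49.8 = 0.9234
delay = 10^0.9234 = 8.38 ms


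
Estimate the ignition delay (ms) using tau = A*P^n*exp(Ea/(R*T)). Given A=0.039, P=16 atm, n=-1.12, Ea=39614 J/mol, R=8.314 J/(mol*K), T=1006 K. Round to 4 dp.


tau = A * P^n * exp(Ea/(R*T))
P^n = 16^(-1.12) = 0.04481110
Ea/(R*T) = 39614/(8.314*1006) = 4.736316
exp(Ea/(R*T)) = 114.013434
tau = 0.039 * 0.04481110 * 114.013434 = 0.1993 ms


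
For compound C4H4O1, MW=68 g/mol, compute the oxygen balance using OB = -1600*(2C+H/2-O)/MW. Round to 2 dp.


OB = -1600 * (2C + H/2 - O) / MW
Inner = 2*4 + 4/2 - 1 = 9.00
OB = -1600 * 9.00 / 68 = -211.76%


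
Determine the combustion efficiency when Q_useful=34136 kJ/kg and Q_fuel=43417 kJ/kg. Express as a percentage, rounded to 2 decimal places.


Efficiency = (Q_useful / Q_fuel) * 100
Efficiency = (34136 / 43417) * 100
Efficiency = 0.7862 * 100 = 78.62%


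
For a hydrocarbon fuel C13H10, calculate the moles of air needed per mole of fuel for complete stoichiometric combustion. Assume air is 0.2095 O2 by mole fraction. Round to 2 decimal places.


Balanced combustion: C13H10 + 15.5 O2 -> 13 CO2 + 5 H2O
O2 needed = C + H/4 = 13 + 10/4 = 15.50 moles
Air moles = O2 / 0.2095 = 15.50 / 0.2095 = 73.99 moles air


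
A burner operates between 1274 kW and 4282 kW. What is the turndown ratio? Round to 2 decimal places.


TDR = Q_max / Q_min
TDR = 4282 / 1274 = 3.36


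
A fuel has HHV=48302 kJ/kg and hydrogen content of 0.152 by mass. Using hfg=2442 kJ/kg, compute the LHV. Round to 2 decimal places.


LHV = HHV - hfg * 9 * H
Water correction = 2442 * 9 * 0.152 = 3340.656 kJ/kg
LHV = 48302 - 3340.656 = 44961.34 kJ/kg


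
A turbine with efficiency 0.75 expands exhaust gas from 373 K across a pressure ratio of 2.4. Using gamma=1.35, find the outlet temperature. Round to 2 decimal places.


T_out = T_in * (1 - eta * (1 - PR^(-(gamma-1)/gamma)))
Exponent = -(1.35-1)/1.35 = -0.25925926
PR^exp = 2.4^(-0.25925926) = 0.79694200
Factor = 1 - 0.75*(1 - 0.79694200) = 0.84770650
T_out = 373 * 0.84770650 = 316.19 K


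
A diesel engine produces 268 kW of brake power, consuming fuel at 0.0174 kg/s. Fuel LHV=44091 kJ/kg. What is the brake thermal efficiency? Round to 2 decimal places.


eta_BTE = (BP / (mf * LHV)) * 100
Denominator = 0.0174 * 44091 = 767.1834 kW
eta_BTE = (268 / 767.1834) * 100 = 34.93%


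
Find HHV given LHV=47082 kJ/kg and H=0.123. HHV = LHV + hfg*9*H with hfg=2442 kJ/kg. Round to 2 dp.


HHV = LHV + hfg * 9 * H
Water addition = 2442 * 9 * 0.123 = 2703.294 kJ/kg
HHV = 47082 + 2703.294 = 49785.29 kJ/kg


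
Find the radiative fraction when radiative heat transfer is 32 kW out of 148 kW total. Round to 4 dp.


f_rad = Q_rad / Q_total
f_rad = 32 / 148 = 0.2162


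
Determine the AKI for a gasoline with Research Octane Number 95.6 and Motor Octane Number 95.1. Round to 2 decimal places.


AKI = (RON + MON) / 2
AKI = (95.6 + 95.1) / 2
AKI = 190.7 / 2 = 95.35


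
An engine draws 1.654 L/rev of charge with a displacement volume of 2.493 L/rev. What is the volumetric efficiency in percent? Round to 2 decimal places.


eta_v = (V_actual / V_disp) * 100
Ratio = 1.654 / 2.493 = 0.6635
eta_v = 0.6635 * 100 = 66.35%


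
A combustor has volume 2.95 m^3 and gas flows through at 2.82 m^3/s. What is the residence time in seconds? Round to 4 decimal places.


tau = V / Q_flow
tau = 2.95 / 2.82 = 1.0461 s


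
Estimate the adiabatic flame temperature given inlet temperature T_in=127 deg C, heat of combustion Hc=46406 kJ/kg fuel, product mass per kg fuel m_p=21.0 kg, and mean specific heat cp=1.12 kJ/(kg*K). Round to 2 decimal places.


T_ad = T_in + Hc / (m_p * cp)
Denominator = 21.0 * 1.12 = 23.5200
Temperature rise = 46406 / 23.5200 = 1973.04 K
T_ad = 127 + 1973.04 = 2100.04 deg C


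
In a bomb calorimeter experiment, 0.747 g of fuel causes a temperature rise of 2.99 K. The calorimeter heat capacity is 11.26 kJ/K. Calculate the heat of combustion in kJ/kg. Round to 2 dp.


Hc = C_cal * delta_T / m_fuel
Q_released = 11.26 * 2.99 = 33.6674 kJ
m_fuel = 0.747 g = 0.747/1000 kg = 0.000747 kg
Hc = 33.6674 / 0.000747 = 45070.15 kJ/kg


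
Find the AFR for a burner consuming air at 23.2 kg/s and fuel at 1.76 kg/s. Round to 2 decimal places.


AFR = m_air / m_fuel
AFR = 23.2 / 1.76 = 13.18


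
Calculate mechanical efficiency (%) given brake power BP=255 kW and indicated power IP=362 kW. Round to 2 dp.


eta_mech = (BP / IP) * 100
Ratio = 255 / 362 = 0.7044
eta_mech = 0.7044 * 100 = 70.44%


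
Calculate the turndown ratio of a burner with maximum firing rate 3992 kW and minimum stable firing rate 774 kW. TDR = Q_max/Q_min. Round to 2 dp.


TDR = Q_max / Q_min
TDR = 3992 / 774 = 5.16


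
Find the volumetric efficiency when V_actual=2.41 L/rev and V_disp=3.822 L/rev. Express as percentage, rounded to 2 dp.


eta_v = (V_actual / V_disp) * 100
Ratio = 2.41 / 3.822 = 0.6306
eta_v = 0.6306 * 100 = 63.06%


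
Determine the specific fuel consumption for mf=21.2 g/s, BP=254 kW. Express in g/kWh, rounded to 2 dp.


SFC = (mf / BP) * 3600
Rate = 21.2 / 254 = 0.083465 g/(s*kW)
SFC = 0.083465 * 3600 = 300.47 g/kWh


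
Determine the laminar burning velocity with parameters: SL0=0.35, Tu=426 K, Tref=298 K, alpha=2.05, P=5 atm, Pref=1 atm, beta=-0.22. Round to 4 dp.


SL = SL0 * (Tu/Tref)^alpha * (P/Pref)^beta
T ratio = 426/298 = 1.42953020
(T ratio)^alpha = 1.42953020^2.05 = 2.080398
(P/Pref)^beta = 5^(-0.22) = 0.701821
SL = 0.35 * 2.080398 * 0.701821 = 0.5110 m/s


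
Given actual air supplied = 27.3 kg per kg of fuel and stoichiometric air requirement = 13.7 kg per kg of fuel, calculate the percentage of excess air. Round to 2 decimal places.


Excess air = actual - stoichiometric = 27.3 - 13.7 = 13.60 kg/kg fuel
Excess air % = (excess / stoich) * 100 = (13.60 / 13.7) * 100 = 99.27%


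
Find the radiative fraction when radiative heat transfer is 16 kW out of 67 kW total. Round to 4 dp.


f_rad = Q_rad / Q_total
f_rad = 16 / 67 = 0.2388


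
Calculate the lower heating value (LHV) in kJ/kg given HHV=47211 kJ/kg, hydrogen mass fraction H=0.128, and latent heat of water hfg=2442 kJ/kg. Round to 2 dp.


LHV = HHV - hfg * 9 * H
Water correction = 2442 * 9 * 0.128 = 2813.184 kJ/kg
LHV = 47211 - 2813.184 = 44397.82 kJ/kg


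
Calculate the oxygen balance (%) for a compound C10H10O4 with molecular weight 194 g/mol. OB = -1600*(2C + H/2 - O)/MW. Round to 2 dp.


OB = -1600 * (2C + H/2 - O) / MW
Inner = 2*10 + 10/2 - 4 = 21.00
OB = -1600 * 21.00 / 194 = -173.20%


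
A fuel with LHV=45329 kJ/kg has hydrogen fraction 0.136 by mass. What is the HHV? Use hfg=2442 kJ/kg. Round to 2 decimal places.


HHV = LHV + hfg * 9 * H
Water addition = 2442 * 9 * 0.136 = 2989.008 kJ/kg
HHV = 45329 + 2989.008 = 48318.01 kJ/kg


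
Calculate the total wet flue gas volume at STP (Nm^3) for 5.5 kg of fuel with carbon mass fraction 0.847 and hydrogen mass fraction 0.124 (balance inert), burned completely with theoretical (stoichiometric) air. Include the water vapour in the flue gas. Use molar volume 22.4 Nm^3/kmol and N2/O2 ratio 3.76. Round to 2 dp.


Per kg fuel: CO2 = (C/12 kmol)*22.4 = (0.847/12)*22.4 = 1.58107 Nm^3
Per kg fuel: H2O = (H/2 kmol)*22.4 = (0.124/2)*22.4 = 1.38880 Nm^3
O2 needed per kg fuel = C/12 + H/4 = 0.847/12 + 0.124/4 = 0.10158333 kmol
Per kg fuel: N2 = O2*3.76*22.4 = 0.10158333*3.76*22.4 = 8.55575 Nm^3
Total per kg = 1.58107 + 1.38880 + 8.55575 = 11.52562 Nm^3
Total = 11.52562 * 5.5 = 63.39 Nm^3


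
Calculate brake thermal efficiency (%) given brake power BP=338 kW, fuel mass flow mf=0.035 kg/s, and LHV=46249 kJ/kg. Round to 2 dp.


eta_BTE = (BP / (mf * LHV)) * 100
Denominator = 0.035 * 46249 = 1618.7150 kW
eta_BTE = (338 / 1618.7150) * 100 = 20.88%


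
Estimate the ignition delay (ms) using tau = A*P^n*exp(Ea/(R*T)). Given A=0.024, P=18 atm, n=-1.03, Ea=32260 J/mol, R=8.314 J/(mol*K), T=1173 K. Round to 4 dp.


tau = A * P^n * exp(Ea/(R*T))
P^n = 18^(-1.03) = 0.05094122
Ea/(R*T) = 32260/(8.314*1173) = 3.307930
exp(Ea/(R*T)) = 27.328501
tau = 0.024 * 0.05094122 * 27.328501 = 0.0334 ms


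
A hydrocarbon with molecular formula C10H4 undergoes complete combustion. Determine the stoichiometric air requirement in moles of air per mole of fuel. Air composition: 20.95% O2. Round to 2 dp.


Balanced combustion: C10H4 + 11 O2 -> 10 CO2 + 2 H2O
O2 needed = C + H/4 = 10 + 4/4 = 11.00 moles
Air moles = O2 / 0.2095 = 11.00 / 0.2095 = 52.51 moles air


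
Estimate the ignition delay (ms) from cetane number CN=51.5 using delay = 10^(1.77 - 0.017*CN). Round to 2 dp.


delay = 10^(1.77 - 0.017*CN)
Exponent = 1.77 - 0.017*51.5 = 0.8945
delay = 10^0.8945 = 7.84 ms


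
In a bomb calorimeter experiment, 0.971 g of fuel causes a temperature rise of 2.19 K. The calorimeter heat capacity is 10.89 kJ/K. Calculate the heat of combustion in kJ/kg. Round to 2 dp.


Hc = C_cal * delta_T / m_fuel
Q_released = 10.89 * 2.19 = 23.8491 kJ
m_fuel = 0.971 g = 0.971/1000 kg = 0.000971 kg
Hc = 23.8491 / 0.000971 = 24561.38 kJ/kg


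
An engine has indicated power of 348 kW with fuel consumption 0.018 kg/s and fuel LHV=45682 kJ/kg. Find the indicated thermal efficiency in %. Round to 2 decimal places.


eta_ith = (IP / (mf * LHV)) * 100
Denominator = 0.018 * 45682 = 822.2760 kW
eta_ith = (348 / 822.2760) * 100 = 42.32%


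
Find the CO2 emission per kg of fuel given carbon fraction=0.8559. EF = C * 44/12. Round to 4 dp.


EF = C_frac * (M_CO2 / M_C)
EF = 0.8559 * (44/12)
EF = 0.8559 * 3.666667 = 3.1383 kg_CO2/kg_fuel


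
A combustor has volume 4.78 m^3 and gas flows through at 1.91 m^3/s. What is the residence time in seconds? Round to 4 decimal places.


tau = V / Q_flow
tau = 4.78 / 1.91 = 2.5026 s


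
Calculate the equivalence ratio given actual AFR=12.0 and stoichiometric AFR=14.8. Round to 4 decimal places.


phi = AFR_stoich / AFR_actual
phi = 14.8 / 12.0 = 1.2333


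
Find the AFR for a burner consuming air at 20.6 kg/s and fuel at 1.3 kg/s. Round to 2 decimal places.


AFR = m_air / m_fuel
AFR = 20.6 / 1.3 = 15.85


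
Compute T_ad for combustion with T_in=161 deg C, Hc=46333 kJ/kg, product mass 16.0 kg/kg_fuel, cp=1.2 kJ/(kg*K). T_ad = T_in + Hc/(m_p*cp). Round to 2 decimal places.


T_ad = T_in + Hc / (m_p * cp)
Denominator = 16.0 * 1.2 = 19.2000
Temperature rise = 46333 / 19.2000 = 2413.18 K
T_ad = 161 + 2413.18 = 2574.18 deg C


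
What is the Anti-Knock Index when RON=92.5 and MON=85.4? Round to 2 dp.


AKI = (RON + MON) / 2
AKI = (92.5 + 85.4) / 2
AKI = 177.9 / 2 = 88.95


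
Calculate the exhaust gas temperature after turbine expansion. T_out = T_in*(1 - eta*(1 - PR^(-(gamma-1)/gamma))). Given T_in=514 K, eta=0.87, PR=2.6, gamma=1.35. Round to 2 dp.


T_out = T_in * (1 - eta * (1 - PR^(-(gamma-1)/gamma)))
Exponent = -(1.35-1)/1.35 = -0.25925926
PR^exp = 2.6^(-0.25925926) = 0.78057442
Factor = 1 - 0.87*(1 - 0.78057442) = 0.80909975
T_out = 514 * 0.80909975 = 415.88 K


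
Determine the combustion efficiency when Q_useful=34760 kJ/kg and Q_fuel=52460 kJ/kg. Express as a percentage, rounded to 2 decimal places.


Efficiency = (Q_useful / Q_fuel) * 100
Efficiency = (34760 / 52460) * 100
Efficiency = 0.6626 * 100 = 66.26%


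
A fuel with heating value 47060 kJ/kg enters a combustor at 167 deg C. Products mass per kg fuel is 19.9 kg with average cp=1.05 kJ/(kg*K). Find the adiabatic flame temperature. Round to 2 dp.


T_ad = T_in + Hc / (m_p * cp)
Denominator = 19.9 * 1.05 = 20.8950
Temperature rise = 47060 / 20.8950 = 2252.21 K
T_ad = 167 + 2252.21 = 2419.21 deg C


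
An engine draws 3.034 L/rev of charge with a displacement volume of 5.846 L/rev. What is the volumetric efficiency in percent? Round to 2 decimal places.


eta_v = (V_actual / V_disp) * 100
Ratio = 3.034 / 5.846 = 0.5190
eta_v = 0.5190 * 100 = 51.90%


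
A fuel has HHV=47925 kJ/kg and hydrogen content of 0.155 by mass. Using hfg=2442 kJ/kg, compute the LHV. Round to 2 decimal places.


LHV = HHV - hfg * 9 * H
Water correction = 2442 * 9 * 0.155 = 3406.590 kJ/kg
LHV = 47925 - 3406.590 = 44518.41 kJ/kg


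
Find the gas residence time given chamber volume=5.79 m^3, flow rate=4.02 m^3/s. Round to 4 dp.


tau = V / Q_flow
tau = 5.79 / 4.02 = 1.4403 s


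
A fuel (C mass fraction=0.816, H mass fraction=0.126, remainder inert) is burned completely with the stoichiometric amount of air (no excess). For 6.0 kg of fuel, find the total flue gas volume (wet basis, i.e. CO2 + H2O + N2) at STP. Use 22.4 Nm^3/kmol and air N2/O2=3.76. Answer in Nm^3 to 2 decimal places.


Per kg fuel: CO2 = (C/12 kmol)*22.4 = (0.816/12)*22.4 = 1.52320 Nm^3
Per kg fuel: H2O = (H/2 kmol)*22.4 = (0.126/2)*22.4 = 1.41120 Nm^3
O2 needed per kg fuel = C/12 + H/4 = 0.816/12 + 0.126/4 = 0.09950000 kmol
Per kg fuel: N2 = O2*3.76*22.4 = 0.09950000*3.76*22.4 = 8.38029 Nm^3
Total per kg = 1.52320 + 1.41120 + 8.38029 = 11.31469 Nm^3
Total = 11.31469 * 6.0 = 67.89 Nm^3


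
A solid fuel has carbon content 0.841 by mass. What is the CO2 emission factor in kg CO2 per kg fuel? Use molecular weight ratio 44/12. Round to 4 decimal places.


EF = C_frac * (M_CO2 / M_C)
EF = 0.841 * (44/12)
EF = 0.841 * 3.666667 = 3.0837 kg_CO2/kg_fuel


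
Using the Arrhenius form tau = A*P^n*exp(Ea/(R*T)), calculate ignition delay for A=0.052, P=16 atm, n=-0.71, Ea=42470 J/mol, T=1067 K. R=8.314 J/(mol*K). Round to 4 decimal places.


tau = A * P^n * exp(Ea/(R*T))
P^n = 16^(-0.71) = 0.13966089
Ea/(R*T) = 42470/(8.314*1067) = 4.787489
exp(Ea/(R*T)) = 119.999714
tau = 0.052 * 0.13966089 * 119.999714 = 0.8715 ms


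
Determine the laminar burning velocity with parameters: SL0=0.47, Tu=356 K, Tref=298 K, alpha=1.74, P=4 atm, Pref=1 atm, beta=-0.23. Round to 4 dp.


SL = SL0 * (Tu/Tref)^alpha * (P/Pref)^beta
T ratio = 356/298 = 1.19463087
(T ratio)^alpha = 1.19463087^1.74 = 1.362657
(P/Pref)^beta = 4^(-0.23) = 0.726986
SL = 0.47 * 1.362657 * 0.726986 = 0.4656 m/s


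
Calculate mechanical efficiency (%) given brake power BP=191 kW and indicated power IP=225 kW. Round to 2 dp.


eta_mech = (BP / IP) * 100
Ratio = 191 / 225 = 0.8489
eta_mech = 0.8489 * 100 = 84.89%


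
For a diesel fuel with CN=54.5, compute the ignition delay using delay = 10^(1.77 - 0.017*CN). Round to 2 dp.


delay = 10^(1.77 - 0.017*CN)
Exponent = 1.77 - 0.017*54.5 = 0.8435
delay = 10^0.8435 = 6.97 ms


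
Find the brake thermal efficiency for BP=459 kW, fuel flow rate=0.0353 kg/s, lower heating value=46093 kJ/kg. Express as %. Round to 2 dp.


eta_BTE = (BP / (mf * LHV)) * 100
Denominator = 0.0353 * 46093 = 1627.0829 kW
eta_BTE = (459 / 1627.0829) * 100 = 28.21%


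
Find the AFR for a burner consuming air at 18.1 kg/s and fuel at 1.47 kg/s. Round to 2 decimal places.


AFR = m_air / m_fuel
AFR = 18.1 / 1.47 = 12.31


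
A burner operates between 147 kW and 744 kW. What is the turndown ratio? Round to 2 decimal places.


TDR = Q_max / Q_min
TDR = 744 / 147 = 5.06


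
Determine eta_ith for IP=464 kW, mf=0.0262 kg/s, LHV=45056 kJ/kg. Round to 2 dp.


eta_ith = (IP / (mf * LHV)) * 100
Denominator = 0.0262 * 45056 = 1180.4672 kW
eta_ith = (464 / 1180.4672) * 100 = 39.31%


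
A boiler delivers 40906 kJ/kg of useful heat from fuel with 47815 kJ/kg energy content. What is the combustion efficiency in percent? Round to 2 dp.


Efficiency = (Q_useful / Q_fuel) * 100
Efficiency = (40906 / 47815) * 100
Efficiency = 0.8555 * 100 = 85.55%


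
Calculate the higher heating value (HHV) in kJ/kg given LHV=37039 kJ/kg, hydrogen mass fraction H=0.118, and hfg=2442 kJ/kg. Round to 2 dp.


HHV = LHV + hfg * 9 * H
Water addition = 2442 * 9 * 0.118 = 2593.404 kJ/kg
HHV = 37039 + 2593.404 = 39632.40 kJ/kg


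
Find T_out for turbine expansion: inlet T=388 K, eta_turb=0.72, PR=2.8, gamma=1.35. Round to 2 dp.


T_out = T_in * (1 - eta * (1 - PR^(-(gamma-1)/gamma)))
Exponent = -(1.35-1)/1.35 = -0.25925926
PR^exp = 2.8^(-0.25925926) = 0.76572026
Factor = 1 - 0.72*(1 - 0.76572026) = 0.83131859
T_out = 388 * 0.83131859 = 322.55 K


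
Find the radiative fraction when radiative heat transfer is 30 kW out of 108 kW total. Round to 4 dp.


f_rad = Q_rad / Q_total
f_rad = 30 / 108 = 0.2778


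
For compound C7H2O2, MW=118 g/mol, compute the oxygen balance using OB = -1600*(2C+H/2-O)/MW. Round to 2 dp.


OB = -1600 * (2C + H/2 - O) / MW
Inner = 2*7 + 2/2 - 2 = 13.00
OB = -1600 * 13.00 / 118 = -176.27%


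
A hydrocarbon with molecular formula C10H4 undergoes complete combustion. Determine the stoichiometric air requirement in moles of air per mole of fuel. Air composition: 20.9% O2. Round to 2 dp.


Balanced combustion: C10H4 + 11 O2 -> 10 CO2 + 2 H2O
O2 needed = C + H/4 = 10 + 4/4 = 11.00 moles
Air moles = O2 / 0.209 = 11.00 / 0.209 = 52.63 moles air


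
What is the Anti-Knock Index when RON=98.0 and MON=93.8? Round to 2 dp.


AKI = (RON + MON) / 2
AKI = (98.0 + 93.8) / 2
AKI = 191.8 / 2 = 95.90


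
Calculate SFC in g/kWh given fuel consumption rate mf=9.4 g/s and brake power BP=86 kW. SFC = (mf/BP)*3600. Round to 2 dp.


SFC = (mf / BP) * 3600
Rate = 9.4 / 86 = 0.109302 g/(s*kW)
SFC = 0.109302 * 3600 = 393.49 g/kWh


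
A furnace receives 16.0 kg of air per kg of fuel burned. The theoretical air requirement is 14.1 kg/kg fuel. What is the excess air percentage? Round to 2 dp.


Excess air = actual - stoichiometric = 16.0 - 14.1 = 1.90 kg/kg fuel
Excess air % = (excess / stoich) * 100 = (1.90 / 14.1) * 100 = 13.48%


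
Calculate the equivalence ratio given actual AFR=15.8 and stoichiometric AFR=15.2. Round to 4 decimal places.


phi = AFR_stoich / AFR_actual
phi = 15.2 / 15.8 = 0.9620


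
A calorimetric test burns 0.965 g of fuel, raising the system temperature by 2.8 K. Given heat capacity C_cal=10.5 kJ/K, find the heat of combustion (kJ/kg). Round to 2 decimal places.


Hc = C_cal * delta_T / m_fuel
Q_released = 10.5 * 2.8 = 29.4000 kJ
m_fuel = 0.965 g = 0.965/1000 kg = 0.000965 kg
Hc = 29.4000 / 0.000965 = 30466.32 kJ/kg


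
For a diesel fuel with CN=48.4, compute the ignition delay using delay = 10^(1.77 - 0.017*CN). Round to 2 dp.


delay = 10^(1.77 - 0.017*CN)
Exponent = 1.77 - 0.017*48.4 = 0.9472
delay = 10^0.9472 = 8.86 ms


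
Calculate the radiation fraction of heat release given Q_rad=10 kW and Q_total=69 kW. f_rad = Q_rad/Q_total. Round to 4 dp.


f_rad = Q_rad / Q_total
f_rad = 10 / 69 = 0.1449


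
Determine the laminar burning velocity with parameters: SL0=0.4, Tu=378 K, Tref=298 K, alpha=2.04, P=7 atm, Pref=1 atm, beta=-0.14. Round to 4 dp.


SL = SL0 * (Tu/Tref)^alpha * (P/Pref)^beta
T ratio = 378/298 = 1.26845638
(T ratio)^alpha = 1.26845638^2.04 = 1.624359
(P/Pref)^beta = 7^(-0.14) = 0.761529
SL = 0.4 * 1.624359 * 0.761529 = 0.4948 m/s


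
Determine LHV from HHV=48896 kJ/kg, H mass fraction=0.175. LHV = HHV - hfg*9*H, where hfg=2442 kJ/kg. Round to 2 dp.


LHV = HHV - hfg * 9 * H
Water correction = 2442 * 9 * 0.175 = 3846.150 kJ/kg
LHV = 48896 - 3846.150 = 45049.85 kJ/kg


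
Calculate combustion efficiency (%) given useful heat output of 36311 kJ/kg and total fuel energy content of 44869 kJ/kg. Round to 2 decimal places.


Efficiency = (Q_useful / Q_fuel) * 100
Efficiency = (36311 / 44869) * 100
Efficiency = 0.8093 * 100 = 80.93%


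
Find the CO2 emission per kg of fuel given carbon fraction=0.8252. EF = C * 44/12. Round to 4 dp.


EF = C_frac * (M_CO2 / M_C)
EF = 0.8252 * (44/12)
EF = 0.8252 * 3.666667 = 3.0257 kg_CO2/kg_fuel


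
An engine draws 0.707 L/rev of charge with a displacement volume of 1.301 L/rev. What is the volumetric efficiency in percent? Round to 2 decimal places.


eta_v = (V_actual / V_disp) * 100
Ratio = 0.707 / 1.301 = 0.5434
eta_v = 0.5434 * 100 = 54.34%


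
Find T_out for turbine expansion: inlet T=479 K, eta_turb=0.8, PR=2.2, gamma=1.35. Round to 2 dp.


T_out = T_in * (1 - eta * (1 - PR^(-(gamma-1)/gamma)))
Exponent = -(1.35-1)/1.35 = -0.25925926
PR^exp = 2.2^(-0.25925926) = 0.81512413
Factor = 1 - 0.8*(1 - 0.81512413) = 0.85209930
T_out = 479 * 0.85209930 = 408.16 K


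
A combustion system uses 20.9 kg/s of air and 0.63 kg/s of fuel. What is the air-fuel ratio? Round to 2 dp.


AFR = m_air / m_fuel
AFR = 20.9 / 0.63 = 33.17


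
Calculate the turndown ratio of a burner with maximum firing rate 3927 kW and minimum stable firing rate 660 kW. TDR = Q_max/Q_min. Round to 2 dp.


TDR = Q_max / Q_min
TDR = 3927 / 660 = 5.95


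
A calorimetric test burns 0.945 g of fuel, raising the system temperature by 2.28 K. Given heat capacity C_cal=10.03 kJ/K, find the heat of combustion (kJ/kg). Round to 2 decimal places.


Hc = C_cal * delta_T / m_fuel
Q_released = 10.03 * 2.28 = 22.8684 kJ
m_fuel = 0.945 g = 0.945/1000 kg = 0.000945 kg
Hc = 22.8684 / 0.000945 = 24199.37 kJ/kg


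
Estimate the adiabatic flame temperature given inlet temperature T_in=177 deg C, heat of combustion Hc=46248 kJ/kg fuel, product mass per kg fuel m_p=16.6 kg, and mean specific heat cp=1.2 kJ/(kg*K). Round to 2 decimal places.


T_ad = T_in + Hc / (m_p * cp)
Denominator = 16.6 * 1.2 = 19.9200
Temperature rise = 46248 / 19.9200 = 2321.69 K
T_ad = 177 + 2321.69 = 2498.69 deg C


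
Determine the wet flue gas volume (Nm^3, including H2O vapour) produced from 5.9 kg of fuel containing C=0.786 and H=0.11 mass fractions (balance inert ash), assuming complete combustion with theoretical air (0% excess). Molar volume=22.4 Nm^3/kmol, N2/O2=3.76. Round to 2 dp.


Per kg fuel: CO2 = (C/12 kmol)*22.4 = (0.786/12)*22.4 = 1.46720 Nm^3
Per kg fuel: H2O = (H/2 kmol)*22.4 = (0.11/2)*22.4 = 1.23200 Nm^3
O2 needed per kg fuel = C/12 + H/4 = 0.786/12 + 0.11/4 = 0.09300000 kmol
Per kg fuel: N2 = O2*3.76*22.4 = 0.09300000*3.76*22.4 = 7.83283 Nm^3
Total per kg = 1.46720 + 1.23200 + 7.83283 = 10.53203 Nm^3
Total = 10.53203 * 5.9 = 62.14 Nm^3


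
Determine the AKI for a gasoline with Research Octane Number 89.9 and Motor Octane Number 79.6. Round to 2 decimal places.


AKI = (RON + MON) / 2
AKI = (89.9 + 79.6) / 2
AKI = 169.5 / 2 = 84.75


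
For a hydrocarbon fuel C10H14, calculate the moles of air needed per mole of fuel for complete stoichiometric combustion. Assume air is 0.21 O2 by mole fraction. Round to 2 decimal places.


Balanced combustion: C10H14 + 13.5 O2 -> 10 CO2 + 7 H2O
O2 needed = C + H/4 = 10 + 14/4 = 13.50 moles
Air moles = O2 / 0.21 = 13.50 / 0.21 = 64.29 moles air


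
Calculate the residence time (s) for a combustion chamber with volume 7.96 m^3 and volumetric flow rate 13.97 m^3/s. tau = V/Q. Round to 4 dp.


tau = V / Q_flow
tau = 7.96 / 13.97 = 0.5698 s


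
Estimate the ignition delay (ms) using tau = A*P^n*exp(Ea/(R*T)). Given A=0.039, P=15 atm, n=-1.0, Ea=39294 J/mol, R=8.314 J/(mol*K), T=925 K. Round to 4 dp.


tau = A * P^n * exp(Ea/(R*T))
P^n = 15^(-1.0) = 0.06666667
Ea/(R*T) = 39294/(8.314*925) = 5.109454
exp(Ea/(R*T)) = 165.579912
tau = 0.039 * 0.06666667 * 165.579912 = 0.4305 ms


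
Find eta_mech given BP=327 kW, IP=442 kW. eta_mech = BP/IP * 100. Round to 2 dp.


eta_mech = (BP / IP) * 100
Ratio = 327 / 442 = 0.7398
eta_mech = 0.7398 * 100 = 73.98%


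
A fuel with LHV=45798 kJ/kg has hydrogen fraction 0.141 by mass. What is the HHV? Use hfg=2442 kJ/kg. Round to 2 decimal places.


HHV = LHV + hfg * 9 * H
Water addition = 2442 * 9 * 0.141 = 3098.898 kJ/kg
HHV = 45798 + 3098.898 = 48896.90 kJ/kg


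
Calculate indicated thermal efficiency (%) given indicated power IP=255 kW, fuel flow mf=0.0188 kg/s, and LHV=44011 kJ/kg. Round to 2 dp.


eta_ith = (IP / (mf * LHV)) * 100
Denominator = 0.0188 * 44011 = 827.4068 kW
eta_ith = (255 / 827.4068) * 100 = 30.82%


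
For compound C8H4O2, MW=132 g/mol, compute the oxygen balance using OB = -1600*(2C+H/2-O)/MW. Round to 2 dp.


OB = -1600 * (2C + H/2 - O) / MW
Inner = 2*8 + 4/2 - 2 = 16.00
OB = -1600 * 16.00 / 132 = -193.94%


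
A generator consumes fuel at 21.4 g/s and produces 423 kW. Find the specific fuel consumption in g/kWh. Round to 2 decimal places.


SFC = (mf / BP) * 3600
Rate = 21.4 / 423 = 0.050591 g/(s*kW)
SFC = 0.050591 * 3600 = 182.13 g/kWh


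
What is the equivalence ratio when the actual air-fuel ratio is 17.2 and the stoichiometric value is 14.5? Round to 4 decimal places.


phi = AFR_stoich / AFR_actual
phi = 14.5 / 17.2 = 0.8430


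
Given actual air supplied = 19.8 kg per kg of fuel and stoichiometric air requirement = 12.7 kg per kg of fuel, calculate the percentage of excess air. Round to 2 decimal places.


Excess air = actual - stoichiometric = 19.8 - 12.7 = 7.10 kg/kg fuel
Excess air % = (excess / stoich) * 100 = (7.10 / 12.7) * 100 = 55.91%


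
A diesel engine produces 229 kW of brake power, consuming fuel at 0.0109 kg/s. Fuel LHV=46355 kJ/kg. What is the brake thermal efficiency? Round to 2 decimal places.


eta_BTE = (BP / (mf * LHV)) * 100
Denominator = 0.0109 * 46355 = 505.2695 kW
eta_BTE = (229 / 505.2695) * 100 = 45.32%


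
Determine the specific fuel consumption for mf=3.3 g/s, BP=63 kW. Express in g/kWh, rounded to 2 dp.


SFC = (mf / BP) * 3600
Rate = 3.3 / 63 = 0.052381 g/(s*kW)
SFC = 0.052381 * 3600 = 188.57 g/kWh


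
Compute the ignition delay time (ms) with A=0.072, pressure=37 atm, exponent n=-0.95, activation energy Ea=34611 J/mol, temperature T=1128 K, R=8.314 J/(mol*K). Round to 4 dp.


tau = A * P^n * exp(Ea/(R*T))
P^n = 37^(-0.95) = 0.03237489
Ea/(R*T) = 34611/(8.314*1128) = 3.690583
exp(Ea/(R*T)) = 40.068217
tau = 0.072 * 0.03237489 * 40.068217 = 0.0934 ms


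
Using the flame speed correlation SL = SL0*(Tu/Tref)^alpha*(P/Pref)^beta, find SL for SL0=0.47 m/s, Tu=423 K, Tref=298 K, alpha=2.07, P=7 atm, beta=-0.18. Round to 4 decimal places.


SL = SL0 * (Tu/Tref)^alpha * (P/Pref)^beta
T ratio = 423/298 = 1.41946309
(T ratio)^alpha = 1.41946309^2.07 = 2.064890
(P/Pref)^beta = 7^(-0.18) = 0.704502
SL = 0.47 * 2.064890 * 0.704502 = 0.6837 m/s


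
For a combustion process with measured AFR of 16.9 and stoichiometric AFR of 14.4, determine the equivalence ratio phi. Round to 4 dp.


phi = AFR_stoich / AFR_actual
phi = 14.4 / 16.9 = 0.8521


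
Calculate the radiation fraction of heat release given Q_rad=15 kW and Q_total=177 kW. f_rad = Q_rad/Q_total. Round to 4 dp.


f_rad = Q_rad / Q_total
f_rad = 15 / 177 = 0.0847


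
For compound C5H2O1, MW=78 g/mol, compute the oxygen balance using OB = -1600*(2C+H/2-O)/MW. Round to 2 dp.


OB = -1600 * (2C + H/2 - O) / MW
Inner = 2*5 + 2/2 - 1 = 10.00
OB = -1600 * 10.00 / 78 = -205.13%


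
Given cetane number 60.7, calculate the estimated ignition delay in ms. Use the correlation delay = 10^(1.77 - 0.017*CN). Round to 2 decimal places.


delay = 10^(1.77 - 0.017*CN)
Exponent = 1.77 - 0.017*60.7 = 0.7381
delay = 10^0.7381 = 5.47 ms


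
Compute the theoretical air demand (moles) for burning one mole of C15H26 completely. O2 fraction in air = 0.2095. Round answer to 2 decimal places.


Balanced combustion: C15H26 + 21.5 O2 -> 15 CO2 + 13 H2O
O2 needed = C + H/4 = 15 + 26/4 = 21.50 moles
Air moles = O2 / 0.2095 = 21.50 / 0.2095 = 102.63 moles air


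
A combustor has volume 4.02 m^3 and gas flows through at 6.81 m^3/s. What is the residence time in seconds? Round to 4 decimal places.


tau = V / Q_flow
tau = 4.02 / 6.81 = 0.5903 s


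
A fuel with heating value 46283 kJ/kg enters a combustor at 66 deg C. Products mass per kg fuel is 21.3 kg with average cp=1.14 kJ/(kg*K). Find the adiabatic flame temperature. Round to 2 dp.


T_ad = T_in + Hc / (m_p * cp)
Denominator = 21.3 * 1.14 = 24.2820
Temperature rise = 46283 / 24.2820 = 1906.06 K
T_ad = 66 + 1906.06 = 1972.06 deg C


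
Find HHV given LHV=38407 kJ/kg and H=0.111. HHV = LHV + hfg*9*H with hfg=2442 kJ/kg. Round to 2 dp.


HHV = LHV + hfg * 9 * H
Water addition = 2442 * 9 * 0.111 = 2439.558 kJ/kg
HHV = 38407 + 2439.558 = 40846.56 kJ/kg


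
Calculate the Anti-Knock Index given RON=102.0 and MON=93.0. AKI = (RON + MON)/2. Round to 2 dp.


AKI = (RON + MON) / 2
AKI = (102.0 + 93.0) / 2
AKI = 195.0 / 2 = 97.50


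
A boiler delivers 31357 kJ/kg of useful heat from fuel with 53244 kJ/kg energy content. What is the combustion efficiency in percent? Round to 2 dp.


Efficiency = (Q_useful / Q_fuel) * 100
Efficiency = (31357 / 53244) * 100
Efficiency = 0.5889 * 100 = 58.89%


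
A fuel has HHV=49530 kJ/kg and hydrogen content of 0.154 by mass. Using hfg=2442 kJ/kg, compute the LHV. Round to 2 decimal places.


LHV = HHV - hfg * 9 * H
Water correction = 2442 * 9 * 0.154 = 3384.612 kJ/kg
LHV = 49530 - 3384.612 = 46145.39 kJ/kg


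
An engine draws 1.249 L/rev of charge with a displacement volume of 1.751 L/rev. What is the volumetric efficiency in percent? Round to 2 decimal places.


eta_v = (V_actual / V_disp) * 100
Ratio = 1.249 / 1.751 = 0.7133
eta_v = 0.7133 * 100 = 71.33%


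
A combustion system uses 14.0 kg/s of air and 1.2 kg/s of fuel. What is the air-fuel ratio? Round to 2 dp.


AFR = m_air / m_fuel
AFR = 14.0 / 1.2 = 11.67


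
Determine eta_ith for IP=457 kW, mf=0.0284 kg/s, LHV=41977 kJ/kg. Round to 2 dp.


eta_ith = (IP / (mf * LHV)) * 100
Denominator = 0.0284 * 41977 = 1192.1468 kW
eta_ith = (457 / 1192.1468) * 100 = 38.33%


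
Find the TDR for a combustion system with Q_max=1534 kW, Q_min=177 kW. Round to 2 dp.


TDR = Q_max / Q_min
TDR = 1534 / 177 = 8.67


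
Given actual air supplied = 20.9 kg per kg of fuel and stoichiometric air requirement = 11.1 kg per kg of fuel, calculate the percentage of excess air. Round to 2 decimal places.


Excess air = actual - stoichiometric = 20.9 - 11.1 = 9.80 kg/kg fuel
Excess air % = (excess / stoich) * 100 = (9.80 / 11.1) * 100 = 88.29%


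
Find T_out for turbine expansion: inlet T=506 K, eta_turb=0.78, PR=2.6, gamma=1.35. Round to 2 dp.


T_out = T_in * (1 - eta * (1 - PR^(-(gamma-1)/gamma)))
Exponent = -(1.35-1)/1.35 = -0.25925926
PR^exp = 2.6^(-0.25925926) = 0.78057442
Factor = 1 - 0.78*(1 - 0.78057442) = 0.82884805
T_out = 506 * 0.82884805 = 419.40 K


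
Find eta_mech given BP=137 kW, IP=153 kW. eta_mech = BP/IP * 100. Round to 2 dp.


eta_mech = (BP / IP) * 100
Ratio = 137 / 153 = 0.8954
eta_mech = 0.8954 * 100 = 89.54%


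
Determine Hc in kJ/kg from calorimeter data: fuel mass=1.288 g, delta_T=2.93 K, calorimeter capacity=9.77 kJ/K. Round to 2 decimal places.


Hc = C_cal * delta_T / m_fuel
Q_released = 9.77 * 2.93 = 28.6261 kJ
m_fuel = 1.288 g = 1.288/1000 kg = 0.001288 kg
Hc = 28.6261 / 0.001288 = 22225.23 kJ/kg


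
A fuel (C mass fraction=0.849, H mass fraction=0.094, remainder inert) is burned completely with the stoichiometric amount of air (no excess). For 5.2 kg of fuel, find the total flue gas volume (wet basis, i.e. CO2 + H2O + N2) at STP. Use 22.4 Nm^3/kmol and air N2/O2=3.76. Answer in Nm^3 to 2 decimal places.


Per kg fuel: CO2 = (C/12 kmol)*22.4 = (0.849/12)*22.4 = 1.58480 Nm^3
Per kg fuel: H2O = (H/2 kmol)*22.4 = (0.094/2)*22.4 = 1.05280 Nm^3
O2 needed per kg fuel = C/12 + H/4 = 0.849/12 + 0.094/4 = 0.09425000 kmol
Per kg fuel: N2 = O2*3.76*22.4 = 0.09425000*3.76*22.4 = 7.93811 Nm^3
Total per kg = 1.58480 + 1.05280 + 7.93811 = 10.57571 Nm^3
Total = 10.57571 * 5.2 = 54.99 Nm^3


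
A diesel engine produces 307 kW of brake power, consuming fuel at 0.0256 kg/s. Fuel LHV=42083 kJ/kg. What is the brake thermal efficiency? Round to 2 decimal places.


eta_BTE = (BP / (mf * LHV)) * 100
Denominator = 0.0256 * 42083 = 1077.3248 kW
eta_BTE = (307 / 1077.3248) * 100 = 28.50%


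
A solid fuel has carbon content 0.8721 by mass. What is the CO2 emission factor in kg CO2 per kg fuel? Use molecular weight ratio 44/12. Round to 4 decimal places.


EF = C_frac * (M_CO2 / M_C)
EF = 0.8721 * (44/12)
EF = 0.8721 * 3.666667 = 3.1977 kg_CO2/kg_fuel


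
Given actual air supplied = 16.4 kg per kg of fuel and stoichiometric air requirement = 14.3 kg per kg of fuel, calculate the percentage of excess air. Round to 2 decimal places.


Excess air = actual - stoichiometric = 16.4 - 14.3 = 2.10 kg/kg fuel
Excess air % = (excess / stoich) * 100 = (2.10 / 14.3) * 100 = 14.69%


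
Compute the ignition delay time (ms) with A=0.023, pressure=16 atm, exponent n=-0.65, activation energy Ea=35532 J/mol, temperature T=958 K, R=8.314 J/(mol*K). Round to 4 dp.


tau = A * P^n * exp(Ea/(R*T))
P^n = 16^(-0.65) = 0.16493849
Ea/(R*T) = 35532/(8.314*958) = 4.461122
exp(Ea/(R*T)) = 86.584624
tau = 0.023 * 0.16493849 * 86.584624 = 0.3285 ms


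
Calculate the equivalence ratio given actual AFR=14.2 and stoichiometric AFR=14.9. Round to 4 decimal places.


phi = AFR_stoich / AFR_actual
phi = 14.9 / 14.2 = 1.0493


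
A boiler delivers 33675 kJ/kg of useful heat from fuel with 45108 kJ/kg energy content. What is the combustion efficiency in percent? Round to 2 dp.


Efficiency = (Q_useful / Q_fuel) * 100
Efficiency = (33675 / 45108) * 100
Efficiency = 0.7465 * 100 = 74.65%


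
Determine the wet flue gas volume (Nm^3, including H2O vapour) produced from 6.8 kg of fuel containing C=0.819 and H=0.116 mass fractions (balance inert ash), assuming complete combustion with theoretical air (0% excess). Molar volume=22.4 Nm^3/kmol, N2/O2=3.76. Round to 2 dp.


Per kg fuel: CO2 = (C/12 kmol)*22.4 = (0.819/12)*22.4 = 1.52880 Nm^3
Per kg fuel: H2O = (H/2 kmol)*22.4 = (0.116/2)*22.4 = 1.29920 Nm^3
O2 needed per kg fuel = C/12 + H/4 = 0.819/12 + 0.116/4 = 0.09725000 kmol
Per kg fuel: N2 = O2*3.76*22.4 = 0.09725000*3.76*22.4 = 8.19078 Nm^3
Total per kg = 1.52880 + 1.29920 + 8.19078 = 11.01878 Nm^3
Total = 11.01878 * 6.8 = 74.93 Nm^3


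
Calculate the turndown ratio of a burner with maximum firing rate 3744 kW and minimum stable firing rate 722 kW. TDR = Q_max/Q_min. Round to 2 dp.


TDR = Q_max / Q_min
TDR = 3744 / 722 = 5.19


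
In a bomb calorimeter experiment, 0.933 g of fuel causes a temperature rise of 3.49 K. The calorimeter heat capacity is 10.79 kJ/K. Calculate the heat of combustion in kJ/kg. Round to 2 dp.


Hc = C_cal * delta_T / m_fuel
Q_released = 10.79 * 3.49 = 37.6571 kJ
m_fuel = 0.933 g = 0.933/1000 kg = 0.000933 kg
Hc = 37.6571 / 0.000933 = 40361.31 kJ/kg


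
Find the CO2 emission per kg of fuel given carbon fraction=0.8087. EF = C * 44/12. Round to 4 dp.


EF = C_frac * (M_CO2 / M_C)
EF = 0.8087 * (44/12)
EF = 0.8087 * 3.666667 = 2.9652 kg_CO2/kg_fuel


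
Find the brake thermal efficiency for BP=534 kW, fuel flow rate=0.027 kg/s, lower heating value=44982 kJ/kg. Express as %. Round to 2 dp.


eta_BTE = (BP / (mf * LHV)) * 100
Denominator = 0.027 * 44982 = 1214.5140 kW
eta_BTE = (534 / 1214.5140) * 100 = 43.97%


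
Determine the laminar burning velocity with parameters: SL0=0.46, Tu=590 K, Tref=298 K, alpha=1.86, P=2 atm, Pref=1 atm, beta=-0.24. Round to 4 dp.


SL = SL0 * (Tu/Tref)^alpha * (P/Pref)^beta
T ratio = 590/298 = 1.97986577
(T ratio)^alpha = 1.97986577^1.86 = 3.562398
(P/Pref)^beta = 2^(-0.24) = 0.846745
SL = 0.46 * 3.562398 * 0.846745 = 1.3876 m/s


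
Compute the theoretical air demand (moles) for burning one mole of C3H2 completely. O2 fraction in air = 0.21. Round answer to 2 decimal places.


Balanced combustion: C3H2 + 3.5 O2 -> 3 CO2 + 1 H2O
O2 needed = C + H/4 = 3 + 2/4 = 3.50 moles
Air moles = O2 / 0.21 = 3.50 / 0.21 = 16.67 moles air


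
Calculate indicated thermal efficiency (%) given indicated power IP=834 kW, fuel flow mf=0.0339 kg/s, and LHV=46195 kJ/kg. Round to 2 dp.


eta_ith = (IP / (mf * LHV)) * 100
Denominator = 0.0339 * 46195 = 1566.0105 kW
eta_ith = (834 / 1566.0105) * 100 = 53.26%


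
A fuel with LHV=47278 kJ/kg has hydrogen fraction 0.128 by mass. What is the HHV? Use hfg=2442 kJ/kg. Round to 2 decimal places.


HHV = LHV + hfg * 9 * H
Water addition = 2442 * 9 * 0.128 = 2813.184 kJ/kg
HHV = 47278 + 2813.184 = 50091.18 kJ/kg


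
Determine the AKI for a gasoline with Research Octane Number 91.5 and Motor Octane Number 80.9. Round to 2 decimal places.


AKI = (RON + MON) / 2
AKI = (91.5 + 80.9) / 2
AKI = 172.4 / 2 = 86.20


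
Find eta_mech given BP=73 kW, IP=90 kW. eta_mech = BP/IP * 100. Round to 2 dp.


eta_mech = (BP / IP) * 100
Ratio = 73 / 90 = 0.8111
eta_mech = 0.8111 * 100 = 81.11%


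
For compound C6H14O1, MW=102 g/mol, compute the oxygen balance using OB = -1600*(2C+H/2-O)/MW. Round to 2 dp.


OB = -1600 * (2C + H/2 - O) / MW
Inner = 2*6 + 14/2 - 1 = 18.00
OB = -1600 * 18.00 / 102 = -282.35%


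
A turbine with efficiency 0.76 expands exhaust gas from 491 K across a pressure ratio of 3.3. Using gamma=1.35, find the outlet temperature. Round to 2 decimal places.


T_out = T_in * (1 - eta * (1 - PR^(-(gamma-1)/gamma)))
Exponent = -(1.35-1)/1.35 = -0.25925926
PR^exp = 3.3^(-0.25925926) = 0.73378775
Factor = 1 - 0.76*(1 - 0.73378775) = 0.79767869
T_out = 491 * 0.79767869 = 391.66 K


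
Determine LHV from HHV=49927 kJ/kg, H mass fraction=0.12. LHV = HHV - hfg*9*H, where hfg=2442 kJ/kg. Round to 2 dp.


LHV = HHV - hfg * 9 * H
Water correction = 2442 * 9 * 0.12 = 2637.360 kJ/kg
LHV = 49927 - 2637.360 = 47289.64 kJ/kg
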